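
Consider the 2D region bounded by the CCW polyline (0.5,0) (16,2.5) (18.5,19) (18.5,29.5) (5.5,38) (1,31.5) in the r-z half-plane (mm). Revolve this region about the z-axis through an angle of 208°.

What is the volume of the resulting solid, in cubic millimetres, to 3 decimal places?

Volume = 18111.340 mm³

Profile (r,z), 6 vertices: (0.5,0) (16,2.5) (18.5,19) (18.5,29.5) (5.5,38) (1,31.5)
edge 0: (0.5,0)→(16,2.5)  cross = 0.5·2.5 − 16·0 = 1.2500; (r_i+r_j)·cross = 16.5·1.2500 = 20.6250
edge 1: (16,2.5)→(18.5,19)  cross = 16·19 − 18.5·2.5 = 257.7500; (r_i+r_j)·cross = 34.5·257.7500 = 8892.3750
edge 2: (18.5,19)→(18.5,29.5)  cross = 18.5·29.5 − 18.5·19 = 194.2500; (r_i+r_j)·cross = 37·194.2500 = 7187.2500
edge 3: (18.5,29.5)→(5.5,38)  cross = 18.5·38 − 5.5·29.5 = 540.7500; (r_i+r_j)·cross = 24·540.7500 = 12978.0000
edge 4: (5.5,38)→(1,31.5)  cross = 5.5·31.5 − 1·38 = 135.2500; (r_i+r_j)·cross = 6.5·135.2500 = 879.1250
edge 5: (1,31.5)→(0.5,0)  cross = 1·0 − 0.5·31.5 = -15.7500; (r_i+r_j)·cross = 1.5·-15.7500 = -23.6250
Σcross = 1113.5000 → A = |Σcross|/2 = 556.7500 mm²
Σ(r_i+r_j)·cross = 29933.7500 → first moment M = |Σ|/6 = 4988.9583
R_c = M/A = 4988.9583/556.7500 = 8.9609 mm
θ = 208° = 3.630285 rad
V = θ·R_c·A = 3.630285·8.9609·556.7500 = 18111.340 mm³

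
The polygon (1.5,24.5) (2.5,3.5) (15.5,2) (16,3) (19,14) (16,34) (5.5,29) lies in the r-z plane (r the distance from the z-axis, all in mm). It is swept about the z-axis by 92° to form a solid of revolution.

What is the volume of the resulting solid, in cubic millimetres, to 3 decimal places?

Profile (r,z), 7 vertices: (1.5,24.5) (2.5,3.5) (15.5,2) (16,3) (19,14) (16,34) (5.5,29)
edge 0: (1.5,24.5)→(2.5,3.5)  cross = 1.5·3.5 − 2.5·24.5 = -56.0000; (r_i+r_j)·cross = 4·-56.0000 = -224.0000
edge 1: (2.5,3.5)→(15.5,2)  cross = 2.5·2 − 15.5·3.5 = -49.2500; (r_i+r_j)·cross = 18·-49.2500 = -886.5000
edge 2: (15.5,2)→(16,3)  cross = 15.5·3 − 16·2 = 14.5000; (r_i+r_j)·cross = 31.5·14.5000 = 456.7500
edge 3: (16,3)→(19,14)  cross = 16·14 − 19·3 = 167.0000; (r_i+r_j)·cross = 35·167.0000 = 5845.0000
edge 4: (19,14)→(16,34)  cross = 19·34 − 16·14 = 422.0000; (r_i+r_j)·cross = 35·422.0000 = 14770.0000
edge 5: (16,34)→(5.5,29)  cross = 16·29 − 5.5·34 = 277.0000; (r_i+r_j)·cross = 21.5·277.0000 = 5955.5000
edge 6: (5.5,29)→(1.5,24.5)  cross = 5.5·24.5 − 1.5·29 = 91.2500; (r_i+r_j)·cross = 7·91.2500 = 638.7500
Σcross = 866.5000 → A = |Σcross|/2 = 433.2500 mm²
Σ(r_i+r_j)·cross = 26555.5000 → first moment M = |Σ|/6 = 4425.9167
R_c = M/A = 4425.9167/433.2500 = 10.2156 mm
θ = 92° = 1.605703 rad
V = θ·R_c·A = 1.605703·10.2156·433.2500 = 7106.707 mm³

Volume = 7106.707 mm³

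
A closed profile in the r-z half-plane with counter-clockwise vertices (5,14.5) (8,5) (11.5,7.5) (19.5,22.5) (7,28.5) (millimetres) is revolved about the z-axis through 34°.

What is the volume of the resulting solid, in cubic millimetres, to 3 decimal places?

Volume = 1227.856 mm³

Profile (r,z), 5 vertices: (5,14.5) (8,5) (11.5,7.5) (19.5,22.5) (7,28.5)
edge 0: (5,14.5)→(8,5)  cross = 5·5 − 8·14.5 = -91.0000; (r_i+r_j)·cross = 13·-91.0000 = -1183.0000
edge 1: (8,5)→(11.5,7.5)  cross = 8·7.5 − 11.5·5 = 2.5000; (r_i+r_j)·cross = 19.5·2.5000 = 48.7500
edge 2: (11.5,7.5)→(19.5,22.5)  cross = 11.5·22.5 − 19.5·7.5 = 112.5000; (r_i+r_j)·cross = 31·112.5000 = 3487.5000
edge 3: (19.5,22.5)→(7,28.5)  cross = 19.5·28.5 − 7·22.5 = 398.2500; (r_i+r_j)·cross = 26.5·398.2500 = 10553.6250
edge 4: (7,28.5)→(5,14.5)  cross = 7·14.5 − 5·28.5 = -41.0000; (r_i+r_j)·cross = 12·-41.0000 = -492.0000
Σcross = 381.2500 → A = |Σcross|/2 = 190.6250 mm²
Σ(r_i+r_j)·cross = 12414.8750 → first moment M = |Σ|/6 = 2069.1458
R_c = M/A = 2069.1458/190.6250 = 10.8545 mm
θ = 34° = 0.593412 rad
V = θ·R_c·A = 0.593412·10.8545·190.6250 = 1227.856 mm³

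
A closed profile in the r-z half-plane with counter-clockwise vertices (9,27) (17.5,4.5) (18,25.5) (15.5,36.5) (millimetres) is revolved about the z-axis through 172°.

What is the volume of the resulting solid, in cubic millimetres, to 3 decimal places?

Volume = 6250.094 mm³

Profile (r,z), 4 vertices: (9,27) (17.5,4.5) (18,25.5) (15.5,36.5)
edge 0: (9,27)→(17.5,4.5)  cross = 9·4.5 − 17.5·27 = -432.0000; (r_i+r_j)·cross = 26.5·-432.0000 = -11448.0000
edge 1: (17.5,4.5)→(18,25.5)  cross = 17.5·25.5 − 18·4.5 = 365.2500; (r_i+r_j)·cross = 35.5·365.2500 = 12966.3750
edge 2: (18,25.5)→(15.5,36.5)  cross = 18·36.5 − 15.5·25.5 = 261.7500; (r_i+r_j)·cross = 33.5·261.7500 = 8768.6250
edge 3: (15.5,36.5)→(9,27)  cross = 15.5·27 − 9·36.5 = 90.0000; (r_i+r_j)·cross = 24.5·90.0000 = 2205.0000
Σcross = 285.0000 → A = |Σcross|/2 = 142.5000 mm²
Σ(r_i+r_j)·cross = 12492.0000 → first moment M = |Σ|/6 = 2082.0000
R_c = M/A = 2082.0000/142.5000 = 14.6105 mm
θ = 172° = 3.001966 rad
V = θ·R_c·A = 3.001966·14.6105·142.5000 = 6250.094 mm³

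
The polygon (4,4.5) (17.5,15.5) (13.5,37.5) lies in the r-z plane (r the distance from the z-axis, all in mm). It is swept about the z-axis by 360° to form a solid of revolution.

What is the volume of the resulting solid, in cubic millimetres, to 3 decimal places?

Volume = 12498.303 mm³

Profile (r,z), 3 vertices: (4,4.5) (17.5,15.5) (13.5,37.5)
edge 0: (4,4.5)→(17.5,15.5)  cross = 4·15.5 − 17.5·4.5 = -16.7500; (r_i+r_j)·cross = 21.5·-16.7500 = -360.1250
edge 1: (17.5,15.5)→(13.5,37.5)  cross = 17.5·37.5 − 13.5·15.5 = 447.0000; (r_i+r_j)·cross = 31·447.0000 = 13857.0000
edge 2: (13.5,37.5)→(4,4.5)  cross = 13.5·4.5 − 4·37.5 = -89.2500; (r_i+r_j)·cross = 17.5·-89.2500 = -1561.8750
Σcross = 341.0000 → A = |Σcross|/2 = 170.5000 mm²
Σ(r_i+r_j)·cross = 11935.0000 → first moment M = |Σ|/6 = 1989.1667
R_c = M/A = 1989.1667/170.5000 = 11.6667 mm
θ = 360° = 6.283185 rad
V = θ·R_c·A = 6.283185·11.6667·170.5000 = 12498.303 mm³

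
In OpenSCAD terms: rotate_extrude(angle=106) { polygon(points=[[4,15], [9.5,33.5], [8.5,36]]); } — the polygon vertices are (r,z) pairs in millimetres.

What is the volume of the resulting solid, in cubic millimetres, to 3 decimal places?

Profile (r,z), 3 vertices: (4,15) (9.5,33.5) (8.5,36)
edge 0: (4,15)→(9.5,33.5)  cross = 4·33.5 − 9.5·15 = -8.5000; (r_i+r_j)·cross = 13.5·-8.5000 = -114.7500
edge 1: (9.5,33.5)→(8.5,36)  cross = 9.5·36 − 8.5·33.5 = 57.2500; (r_i+r_j)·cross = 18·57.2500 = 1030.5000
edge 2: (8.5,36)→(4,15)  cross = 8.5·15 − 4·36 = -16.5000; (r_i+r_j)·cross = 12.5·-16.5000 = -206.2500
Σcross = 32.2500 → A = |Σcross|/2 = 16.1250 mm²
Σ(r_i+r_j)·cross = 709.5000 → first moment M = |Σ|/6 = 118.2500
R_c = M/A = 118.2500/16.1250 = 7.3333 mm
θ = 106° = 1.850049 rad
V = θ·R_c·A = 1.850049·7.3333·16.1250 = 218.768 mm³

Volume = 218.768 mm³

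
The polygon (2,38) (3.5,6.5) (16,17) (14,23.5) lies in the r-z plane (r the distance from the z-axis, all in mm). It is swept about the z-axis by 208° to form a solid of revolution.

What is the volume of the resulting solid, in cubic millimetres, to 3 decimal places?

Volume = 6275.704 mm³

Profile (r,z), 4 vertices: (2,38) (3.5,6.5) (16,17) (14,23.5)
edge 0: (2,38)→(3.5,6.5)  cross = 2·6.5 − 3.5·38 = -120.0000; (r_i+r_j)·cross = 5.5·-120.0000 = -660.0000
edge 1: (3.5,6.5)→(16,17)  cross = 3.5·17 − 16·6.5 = -44.5000; (r_i+r_j)·cross = 19.5·-44.5000 = -867.7500
edge 2: (16,17)→(14,23.5)  cross = 16·23.5 − 14·17 = 138.0000; (r_i+r_j)·cross = 30·138.0000 = 4140.0000
edge 3: (14,23.5)→(2,38)  cross = 14·38 − 2·23.5 = 485.0000; (r_i+r_j)·cross = 16·485.0000 = 7760.0000
Σcross = 458.5000 → A = |Σcross|/2 = 229.2500 mm²
Σ(r_i+r_j)·cross = 10372.2500 → first moment M = |Σ|/6 = 1728.7083
R_c = M/A = 1728.7083/229.2500 = 7.5407 mm
θ = 208° = 3.630285 rad
V = θ·R_c·A = 3.630285·7.5407·229.2500 = 6275.704 mm³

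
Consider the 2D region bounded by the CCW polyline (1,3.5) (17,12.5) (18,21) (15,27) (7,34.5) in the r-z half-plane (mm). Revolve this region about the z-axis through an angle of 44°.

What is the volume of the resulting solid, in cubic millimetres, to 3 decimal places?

Profile (r,z), 5 vertices: (1,3.5) (17,12.5) (18,21) (15,27) (7,34.5)
edge 0: (1,3.5)→(17,12.5)  cross = 1·12.5 − 17·3.5 = -47.0000; (r_i+r_j)·cross = 18·-47.0000 = -846.0000
edge 1: (17,12.5)→(18,21)  cross = 17·21 − 18·12.5 = 132.0000; (r_i+r_j)·cross = 35·132.0000 = 4620.0000
edge 2: (18,21)→(15,27)  cross = 18·27 − 15·21 = 171.0000; (r_i+r_j)·cross = 33·171.0000 = 5643.0000
edge 3: (15,27)→(7,34.5)  cross = 15·34.5 − 7·27 = 328.5000; (r_i+r_j)·cross = 22·328.5000 = 7227.0000
edge 4: (7,34.5)→(1,3.5)  cross = 7·3.5 − 1·34.5 = -10.0000; (r_i+r_j)·cross = 8·-10.0000 = -80.0000
Σcross = 574.5000 → A = |Σcross|/2 = 287.2500 mm²
Σ(r_i+r_j)·cross = 16564.0000 → first moment M = |Σ|/6 = 2760.6667
R_c = M/A = 2760.6667/287.2500 = 9.6107 mm
θ = 44° = 0.767945 rad
V = θ·R_c·A = 0.767945·9.6107·287.2500 = 2120.040 mm³

Volume = 2120.040 mm³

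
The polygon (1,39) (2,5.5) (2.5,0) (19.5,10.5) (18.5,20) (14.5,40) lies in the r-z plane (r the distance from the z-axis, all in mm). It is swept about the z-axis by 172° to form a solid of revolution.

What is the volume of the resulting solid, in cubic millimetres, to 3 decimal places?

Volume = 15376.009 mm³

Profile (r,z), 6 vertices: (1,39) (2,5.5) (2.5,0) (19.5,10.5) (18.5,20) (14.5,40)
edge 0: (1,39)→(2,5.5)  cross = 1·5.5 − 2·39 = -72.5000; (r_i+r_j)·cross = 3·-72.5000 = -217.5000
edge 1: (2,5.5)→(2.5,0)  cross = 2·0 − 2.5·5.5 = -13.7500; (r_i+r_j)·cross = 4.5·-13.7500 = -61.8750
edge 2: (2.5,0)→(19.5,10.5)  cross = 2.5·10.5 − 19.5·0 = 26.2500; (r_i+r_j)·cross = 22·26.2500 = 577.5000
edge 3: (19.5,10.5)→(18.5,20)  cross = 19.5·20 − 18.5·10.5 = 195.7500; (r_i+r_j)·cross = 38·195.7500 = 7438.5000
edge 4: (18.5,20)→(14.5,40)  cross = 18.5·40 − 14.5·20 = 450.0000; (r_i+r_j)·cross = 33·450.0000 = 14850.0000
edge 5: (14.5,40)→(1,39)  cross = 14.5·39 − 1·40 = 525.5000; (r_i+r_j)·cross = 15.5·525.5000 = 8145.2500
Σcross = 1111.2500 → A = |Σcross|/2 = 555.6250 mm²
Σ(r_i+r_j)·cross = 30731.8750 → first moment M = |Σ|/6 = 5121.9792
R_c = M/A = 5121.9792/555.6250 = 9.2184 mm
θ = 172° = 3.001966 rad
V = θ·R_c·A = 3.001966·9.2184·555.6250 = 15376.009 mm³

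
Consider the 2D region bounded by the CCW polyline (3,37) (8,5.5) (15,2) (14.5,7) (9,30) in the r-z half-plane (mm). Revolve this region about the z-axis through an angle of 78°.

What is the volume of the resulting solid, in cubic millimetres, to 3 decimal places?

Volume = 2109.195 mm³

Profile (r,z), 5 vertices: (3,37) (8,5.5) (15,2) (14.5,7) (9,30)
edge 0: (3,37)→(8,5.5)  cross = 3·5.5 − 8·37 = -279.5000; (r_i+r_j)·cross = 11·-279.5000 = -3074.5000
edge 1: (8,5.5)→(15,2)  cross = 8·2 − 15·5.5 = -66.5000; (r_i+r_j)·cross = 23·-66.5000 = -1529.5000
edge 2: (15,2)→(14.5,7)  cross = 15·7 − 14.5·2 = 76.0000; (r_i+r_j)·cross = 29.5·76.0000 = 2242.0000
edge 3: (14.5,7)→(9,30)  cross = 14.5·30 − 9·7 = 372.0000; (r_i+r_j)·cross = 23.5·372.0000 = 8742.0000
edge 4: (9,30)→(3,37)  cross = 9·37 − 3·30 = 243.0000; (r_i+r_j)·cross = 12·243.0000 = 2916.0000
Σcross = 345.0000 → A = |Σcross|/2 = 172.5000 mm²
Σ(r_i+r_j)·cross = 9296.0000 → first moment M = |Σ|/6 = 1549.3333
R_c = M/A = 1549.3333/172.5000 = 8.9816 mm
θ = 78° = 1.361357 rad
V = θ·R_c·A = 1.361357·8.9816·172.5000 = 2109.195 mm³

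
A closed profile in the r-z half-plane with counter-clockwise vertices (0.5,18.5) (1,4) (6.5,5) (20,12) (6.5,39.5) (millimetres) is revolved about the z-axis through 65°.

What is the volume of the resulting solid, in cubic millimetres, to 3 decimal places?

Profile (r,z), 5 vertices: (0.5,18.5) (1,4) (6.5,5) (20,12) (6.5,39.5)
edge 0: (0.5,18.5)→(1,4)  cross = 0.5·4 − 1·18.5 = -16.5000; (r_i+r_j)·cross = 1.5·-16.5000 = -24.7500
edge 1: (1,4)→(6.5,5)  cross = 1·5 − 6.5·4 = -21.0000; (r_i+r_j)·cross = 7.5·-21.0000 = -157.5000
edge 2: (6.5,5)→(20,12)  cross = 6.5·12 − 20·5 = -22.0000; (r_i+r_j)·cross = 26.5·-22.0000 = -583.0000
edge 3: (20,12)→(6.5,39.5)  cross = 20·39.5 − 6.5·12 = 712.0000; (r_i+r_j)·cross = 26.5·712.0000 = 18868.0000
edge 4: (6.5,39.5)→(0.5,18.5)  cross = 6.5·18.5 − 0.5·39.5 = 100.5000; (r_i+r_j)·cross = 7·100.5000 = 703.5000
Σcross = 753.0000 → A = |Σcross|/2 = 376.5000 mm²
Σ(r_i+r_j)·cross = 18806.2500 → first moment M = |Σ|/6 = 3134.3750
R_c = M/A = 3134.3750/376.5000 = 8.3250 mm
θ = 65° = 1.134464 rad
V = θ·R_c·A = 1.134464·8.3250·376.5000 = 3555.836 mm³

Volume = 3555.836 mm³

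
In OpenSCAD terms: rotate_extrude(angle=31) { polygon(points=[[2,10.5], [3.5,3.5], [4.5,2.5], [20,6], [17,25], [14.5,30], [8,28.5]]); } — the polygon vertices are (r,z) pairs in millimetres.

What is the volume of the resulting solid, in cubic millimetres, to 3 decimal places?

Profile (r,z), 7 vertices: (2,10.5) (3.5,3.5) (4.5,2.5) (20,6) (17,25) (14.5,30) (8,28.5)
edge 0: (2,10.5)→(3.5,3.5)  cross = 2·3.5 − 3.5·10.5 = -29.7500; (r_i+r_j)·cross = 5.5·-29.7500 = -163.6250
edge 1: (3.5,3.5)→(4.5,2.5)  cross = 3.5·2.5 − 4.5·3.5 = -7.0000; (r_i+r_j)·cross = 8·-7.0000 = -56.0000
edge 2: (4.5,2.5)→(20,6)  cross = 4.5·6 − 20·2.5 = -23.0000; (r_i+r_j)·cross = 24.5·-23.0000 = -563.5000
edge 3: (20,6)→(17,25)  cross = 20·25 − 17·6 = 398.0000; (r_i+r_j)·cross = 37·398.0000 = 14726.0000
edge 4: (17,25)→(14.5,30)  cross = 17·30 − 14.5·25 = 147.5000; (r_i+r_j)·cross = 31.5·147.5000 = 4646.2500
edge 5: (14.5,30)→(8,28.5)  cross = 14.5·28.5 − 8·30 = 173.2500; (r_i+r_j)·cross = 22.5·173.2500 = 3898.1250
edge 6: (8,28.5)→(2,10.5)  cross = 8·10.5 − 2·28.5 = 27.0000; (r_i+r_j)·cross = 10·27.0000 = 270.0000
Σcross = 686.0000 → A = |Σcross|/2 = 343.0000 mm²
Σ(r_i+r_j)·cross = 22757.2500 → first moment M = |Σ|/6 = 3792.8750
R_c = M/A = 3792.8750/343.0000 = 11.0579 mm
θ = 31° = 0.541052 rad
V = θ·R_c·A = 0.541052·11.0579·343.0000 = 2052.143 mm³

Volume = 2052.143 mm³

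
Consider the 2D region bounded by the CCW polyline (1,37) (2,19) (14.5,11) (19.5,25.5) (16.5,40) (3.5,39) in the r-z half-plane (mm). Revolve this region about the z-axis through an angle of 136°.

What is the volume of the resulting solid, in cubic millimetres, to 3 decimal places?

Volume = 9629.493 mm³

Profile (r,z), 6 vertices: (1,37) (2,19) (14.5,11) (19.5,25.5) (16.5,40) (3.5,39)
edge 0: (1,37)→(2,19)  cross = 1·19 − 2·37 = -55.0000; (r_i+r_j)·cross = 3·-55.0000 = -165.0000
edge 1: (2,19)→(14.5,11)  cross = 2·11 − 14.5·19 = -253.5000; (r_i+r_j)·cross = 16.5·-253.5000 = -4182.7500
edge 2: (14.5,11)→(19.5,25.5)  cross = 14.5·25.5 − 19.5·11 = 155.2500; (r_i+r_j)·cross = 34·155.2500 = 5278.5000
edge 3: (19.5,25.5)→(16.5,40)  cross = 19.5·40 − 16.5·25.5 = 359.2500; (r_i+r_j)·cross = 36·359.2500 = 12933.0000
edge 4: (16.5,40)→(3.5,39)  cross = 16.5·39 − 3.5·40 = 503.5000; (r_i+r_j)·cross = 20·503.5000 = 10070.0000
edge 5: (3.5,39)→(1,37)  cross = 3.5·37 − 1·39 = 90.5000; (r_i+r_j)·cross = 4.5·90.5000 = 407.2500
Σcross = 800.0000 → A = |Σcross|/2 = 400.0000 mm²
Σ(r_i+r_j)·cross = 24341.0000 → first moment M = |Σ|/6 = 4056.8333
R_c = M/A = 4056.8333/400.0000 = 10.1421 mm
θ = 136° = 2.373648 rad
V = θ·R_c·A = 2.373648·10.1421·400.0000 = 9629.493 mm³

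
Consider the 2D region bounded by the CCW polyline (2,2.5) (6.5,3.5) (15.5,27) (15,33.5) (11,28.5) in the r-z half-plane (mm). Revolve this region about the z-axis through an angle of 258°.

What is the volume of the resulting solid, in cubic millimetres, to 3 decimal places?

Volume = 5421.551 mm³

Profile (r,z), 5 vertices: (2,2.5) (6.5,3.5) (15.5,27) (15,33.5) (11,28.5)
edge 0: (2,2.5)→(6.5,3.5)  cross = 2·3.5 − 6.5·2.5 = -9.2500; (r_i+r_j)·cross = 8.5·-9.2500 = -78.6250
edge 1: (6.5,3.5)→(15.5,27)  cross = 6.5·27 − 15.5·3.5 = 121.2500; (r_i+r_j)·cross = 22·121.2500 = 2667.5000
edge 2: (15.5,27)→(15,33.5)  cross = 15.5·33.5 − 15·27 = 114.2500; (r_i+r_j)·cross = 30.5·114.2500 = 3484.6250
edge 3: (15,33.5)→(11,28.5)  cross = 15·28.5 − 11·33.5 = 59.0000; (r_i+r_j)·cross = 26·59.0000 = 1534.0000
edge 4: (11,28.5)→(2,2.5)  cross = 11·2.5 − 2·28.5 = -29.5000; (r_i+r_j)·cross = 13·-29.5000 = -383.5000
Σcross = 255.7500 → A = |Σcross|/2 = 127.8750 mm²
Σ(r_i+r_j)·cross = 7224.0000 → first moment M = |Σ|/6 = 1204.0000
R_c = M/A = 1204.0000/127.8750 = 9.4154 mm
θ = 258° = 4.502949 rad
V = θ·R_c·A = 4.502949·9.4154·127.8750 = 5421.551 mm³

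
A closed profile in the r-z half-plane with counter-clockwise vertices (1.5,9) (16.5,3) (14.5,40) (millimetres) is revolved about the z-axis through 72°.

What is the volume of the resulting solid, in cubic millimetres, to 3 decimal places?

Volume = 3696.084 mm³

Profile (r,z), 3 vertices: (1.5,9) (16.5,3) (14.5,40)
edge 0: (1.5,9)→(16.5,3)  cross = 1.5·3 − 16.5·9 = -144.0000; (r_i+r_j)·cross = 18·-144.0000 = -2592.0000
edge 1: (16.5,3)→(14.5,40)  cross = 16.5·40 − 14.5·3 = 616.5000; (r_i+r_j)·cross = 31·616.5000 = 19111.5000
edge 2: (14.5,40)→(1.5,9)  cross = 14.5·9 − 1.5·40 = 70.5000; (r_i+r_j)·cross = 16·70.5000 = 1128.0000
Σcross = 543.0000 → A = |Σcross|/2 = 271.5000 mm²
Σ(r_i+r_j)·cross = 17647.5000 → first moment M = |Σ|/6 = 2941.2500
R_c = M/A = 2941.2500/271.5000 = 10.8333 mm
θ = 72° = 1.256637 rad
V = θ·R_c·A = 1.256637·10.8333·271.5000 = 3696.084 mm³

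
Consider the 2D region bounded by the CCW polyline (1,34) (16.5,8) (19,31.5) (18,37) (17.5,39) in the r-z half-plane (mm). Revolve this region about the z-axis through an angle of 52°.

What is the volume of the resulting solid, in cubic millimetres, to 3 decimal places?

Profile (r,z), 5 vertices: (1,34) (16.5,8) (19,31.5) (18,37) (17.5,39)
edge 0: (1,34)→(16.5,8)  cross = 1·8 − 16.5·34 = -553.0000; (r_i+r_j)·cross = 17.5·-553.0000 = -9677.5000
edge 1: (16.5,8)→(19,31.5)  cross = 16.5·31.5 − 19·8 = 367.7500; (r_i+r_j)·cross = 35.5·367.7500 = 13055.1250
edge 2: (19,31.5)→(18,37)  cross = 19·37 − 18·31.5 = 136.0000; (r_i+r_j)·cross = 37·136.0000 = 5032.0000
edge 3: (18,37)→(17.5,39)  cross = 18·39 − 17.5·37 = 54.5000; (r_i+r_j)·cross = 35.5·54.5000 = 1934.7500
edge 4: (17.5,39)→(1,34)  cross = 17.5·34 − 1·39 = 556.0000; (r_i+r_j)·cross = 18.5·556.0000 = 10286.0000
Σcross = 561.2500 → A = |Σcross|/2 = 280.6250 mm²
Σ(r_i+r_j)·cross = 20630.3750 → first moment M = |Σ|/6 = 3438.3958
R_c = M/A = 3438.3958/280.6250 = 12.2526 mm
θ = 52° = 0.907571 rad
V = θ·R_c·A = 0.907571·12.2526·280.6250 = 3120.589 mm³

Volume = 3120.589 mm³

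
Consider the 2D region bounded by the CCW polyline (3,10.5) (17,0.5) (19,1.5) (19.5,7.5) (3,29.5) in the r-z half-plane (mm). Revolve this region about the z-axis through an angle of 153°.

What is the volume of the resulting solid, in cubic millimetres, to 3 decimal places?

Volume = 6004.290 mm³

Profile (r,z), 5 vertices: (3,10.5) (17,0.5) (19,1.5) (19.5,7.5) (3,29.5)
edge 0: (3,10.5)→(17,0.5)  cross = 3·0.5 − 17·10.5 = -177.0000; (r_i+r_j)·cross = 20·-177.0000 = -3540.0000
edge 1: (17,0.5)→(19,1.5)  cross = 17·1.5 − 19·0.5 = 16.0000; (r_i+r_j)·cross = 36·16.0000 = 576.0000
edge 2: (19,1.5)→(19.5,7.5)  cross = 19·7.5 − 19.5·1.5 = 113.2500; (r_i+r_j)·cross = 38.5·113.2500 = 4360.1250
edge 3: (19.5,7.5)→(3,29.5)  cross = 19.5·29.5 − 3·7.5 = 552.7500; (r_i+r_j)·cross = 22.5·552.7500 = 12436.8750
edge 4: (3,29.5)→(3,10.5)  cross = 3·10.5 − 3·29.5 = -57.0000; (r_i+r_j)·cross = 6·-57.0000 = -342.0000
Σcross = 448.0000 → A = |Σcross|/2 = 224.0000 mm²
Σ(r_i+r_j)·cross = 13491.0000 → first moment M = |Σ|/6 = 2248.5000
R_c = M/A = 2248.5000/224.0000 = 10.0379 mm
θ = 153° = 2.670354 rad
V = θ·R_c·A = 2.670354·10.0379·224.0000 = 6004.290 mm³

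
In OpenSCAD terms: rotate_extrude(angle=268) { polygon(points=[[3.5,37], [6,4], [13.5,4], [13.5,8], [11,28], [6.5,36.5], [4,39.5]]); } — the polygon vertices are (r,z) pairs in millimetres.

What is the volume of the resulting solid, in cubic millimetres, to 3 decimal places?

Volume = 8637.166 mm³

Profile (r,z), 7 vertices: (3.5,37) (6,4) (13.5,4) (13.5,8) (11,28) (6.5,36.5) (4,39.5)
edge 0: (3.5,37)→(6,4)  cross = 3.5·4 − 6·37 = -208.0000; (r_i+r_j)·cross = 9.5·-208.0000 = -1976.0000
edge 1: (6,4)→(13.5,4)  cross = 6·4 − 13.5·4 = -30.0000; (r_i+r_j)·cross = 19.5·-30.0000 = -585.0000
edge 2: (13.5,4)→(13.5,8)  cross = 13.5·8 − 13.5·4 = 54.0000; (r_i+r_j)·cross = 27·54.0000 = 1458.0000
edge 3: (13.5,8)→(11,28)  cross = 13.5·28 − 11·8 = 290.0000; (r_i+r_j)·cross = 24.5·290.0000 = 7105.0000
edge 4: (11,28)→(6.5,36.5)  cross = 11·36.5 − 6.5·28 = 219.5000; (r_i+r_j)·cross = 17.5·219.5000 = 3841.2500
edge 5: (6.5,36.5)→(4,39.5)  cross = 6.5·39.5 − 4·36.5 = 110.7500; (r_i+r_j)·cross = 10.5·110.7500 = 1162.8750
edge 6: (4,39.5)→(3.5,37)  cross = 4·37 − 3.5·39.5 = 9.7500; (r_i+r_j)·cross = 7.5·9.7500 = 73.1250
Σcross = 446.0000 → A = |Σcross|/2 = 223.0000 mm²
Σ(r_i+r_j)·cross = 11079.2500 → first moment M = |Σ|/6 = 1846.5417
R_c = M/A = 1846.5417/223.0000 = 8.2805 mm
θ = 268° = 4.677482 rad
V = θ·R_c·A = 4.677482·8.2805·223.0000 = 8637.166 mm³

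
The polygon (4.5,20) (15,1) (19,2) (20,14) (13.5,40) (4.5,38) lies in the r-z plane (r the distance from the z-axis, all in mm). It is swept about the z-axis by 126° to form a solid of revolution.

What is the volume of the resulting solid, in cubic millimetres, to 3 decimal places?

Profile (r,z), 6 vertices: (4.5,20) (15,1) (19,2) (20,14) (13.5,40) (4.5,38)
edge 0: (4.5,20)→(15,1)  cross = 4.5·1 − 15·20 = -295.5000; (r_i+r_j)·cross = 19.5·-295.5000 = -5762.2500
edge 1: (15,1)→(19,2)  cross = 15·2 − 19·1 = 11.0000; (r_i+r_j)·cross = 34·11.0000 = 374.0000
edge 2: (19,2)→(20,14)  cross = 19·14 − 20·2 = 226.0000; (r_i+r_j)·cross = 39·226.0000 = 8814.0000
edge 3: (20,14)→(13.5,40)  cross = 20·40 − 13.5·14 = 611.0000; (r_i+r_j)·cross = 33.5·611.0000 = 20468.5000
edge 4: (13.5,40)→(4.5,38)  cross = 13.5·38 − 4.5·40 = 333.0000; (r_i+r_j)·cross = 18·333.0000 = 5994.0000
edge 5: (4.5,38)→(4.5,20)  cross = 4.5·20 − 4.5·38 = -81.0000; (r_i+r_j)·cross = 9·-81.0000 = -729.0000
Σcross = 804.5000 → A = |Σcross|/2 = 402.2500 mm²
Σ(r_i+r_j)·cross = 29159.2500 → first moment M = |Σ|/6 = 4859.8750
R_c = M/A = 4859.8750/402.2500 = 12.0817 mm
θ = 126° = 2.199115 rad
V = θ·R_c·A = 2.199115·12.0817·402.2500 = 10687.423 mm³

Volume = 10687.423 mm³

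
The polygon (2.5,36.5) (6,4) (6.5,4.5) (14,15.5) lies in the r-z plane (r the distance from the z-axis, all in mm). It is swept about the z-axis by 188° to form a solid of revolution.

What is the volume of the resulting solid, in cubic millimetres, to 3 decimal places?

Volume = 3719.809 mm³

Profile (r,z), 4 vertices: (2.5,36.5) (6,4) (6.5,4.5) (14,15.5)
edge 0: (2.5,36.5)→(6,4)  cross = 2.5·4 − 6·36.5 = -209.0000; (r_i+r_j)·cross = 8.5·-209.0000 = -1776.5000
edge 1: (6,4)→(6.5,4.5)  cross = 6·4.5 − 6.5·4 = 1.0000; (r_i+r_j)·cross = 12.5·1.0000 = 12.5000
edge 2: (6.5,4.5)→(14,15.5)  cross = 6.5·15.5 − 14·4.5 = 37.7500; (r_i+r_j)·cross = 20.5·37.7500 = 773.8750
edge 3: (14,15.5)→(2.5,36.5)  cross = 14·36.5 − 2.5·15.5 = 472.2500; (r_i+r_j)·cross = 16.5·472.2500 = 7792.1250
Σcross = 302.0000 → A = |Σcross|/2 = 151.0000 mm²
Σ(r_i+r_j)·cross = 6802.0000 → first moment M = |Σ|/6 = 1133.6667
R_c = M/A = 1133.6667/151.0000 = 7.5077 mm
θ = 188° = 3.281219 rad
V = θ·R_c·A = 3.281219·7.5077·151.0000 = 3719.809 mm³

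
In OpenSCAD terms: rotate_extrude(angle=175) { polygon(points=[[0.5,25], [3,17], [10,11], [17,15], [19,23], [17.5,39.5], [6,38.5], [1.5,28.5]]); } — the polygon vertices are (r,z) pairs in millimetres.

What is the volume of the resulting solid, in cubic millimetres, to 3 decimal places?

Profile (r,z), 8 vertices: (0.5,25) (3,17) (10,11) (17,15) (19,23) (17.5,39.5) (6,38.5) (1.5,28.5)
edge 0: (0.5,25)→(3,17)  cross = 0.5·17 − 3·25 = -66.5000; (r_i+r_j)·cross = 3.5·-66.5000 = -232.7500
edge 1: (3,17)→(10,11)  cross = 3·11 − 10·17 = -137.0000; (r_i+r_j)·cross = 13·-137.0000 = -1781.0000
edge 2: (10,11)→(17,15)  cross = 10·15 − 17·11 = -37.0000; (r_i+r_j)·cross = 27·-37.0000 = -999.0000
edge 3: (17,15)→(19,23)  cross = 17·23 − 19·15 = 106.0000; (r_i+r_j)·cross = 36·106.0000 = 3816.0000
edge 4: (19,23)→(17.5,39.5)  cross = 19·39.5 − 17.5·23 = 348.0000; (r_i+r_j)·cross = 36.5·348.0000 = 12702.0000
edge 5: (17.5,39.5)→(6,38.5)  cross = 17.5·38.5 − 6·39.5 = 436.7500; (r_i+r_j)·cross = 23.5·436.7500 = 10263.6250
edge 6: (6,38.5)→(1.5,28.5)  cross = 6·28.5 − 1.5·38.5 = 113.2500; (r_i+r_j)·cross = 7.5·113.2500 = 849.3750
edge 7: (1.5,28.5)→(0.5,25)  cross = 1.5·25 − 0.5·28.5 = 23.2500; (r_i+r_j)·cross = 2·23.2500 = 46.5000
Σcross = 786.7500 → A = |Σcross|/2 = 393.3750 mm²
Σ(r_i+r_j)·cross = 24664.7500 → first moment M = |Σ|/6 = 4110.7917
R_c = M/A = 4110.7917/393.3750 = 10.4501 mm
θ = 175° = 3.054326 rad
V = θ·R_c·A = 3.054326·10.4501·393.3750 = 12555.699 mm³

Volume = 12555.699 mm³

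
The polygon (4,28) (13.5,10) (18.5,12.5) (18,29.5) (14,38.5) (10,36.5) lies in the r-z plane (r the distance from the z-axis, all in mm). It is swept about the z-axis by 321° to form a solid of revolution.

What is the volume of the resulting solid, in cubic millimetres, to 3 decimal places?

Profile (r,z), 6 vertices: (4,28) (13.5,10) (18.5,12.5) (18,29.5) (14,38.5) (10,36.5)
edge 0: (4,28)→(13.5,10)  cross = 4·10 − 13.5·28 = -338.0000; (r_i+r_j)·cross = 17.5·-338.0000 = -5915.0000
edge 1: (13.5,10)→(18.5,12.5)  cross = 13.5·12.5 − 18.5·10 = -16.2500; (r_i+r_j)·cross = 32·-16.2500 = -520.0000
edge 2: (18.5,12.5)→(18,29.5)  cross = 18.5·29.5 − 18·12.5 = 320.7500; (r_i+r_j)·cross = 36.5·320.7500 = 11707.3750
edge 3: (18,29.5)→(14,38.5)  cross = 18·38.5 − 14·29.5 = 280.0000; (r_i+r_j)·cross = 32·280.0000 = 8960.0000
edge 4: (14,38.5)→(10,36.5)  cross = 14·36.5 − 10·38.5 = 126.0000; (r_i+r_j)·cross = 24·126.0000 = 3024.0000
edge 5: (10,36.5)→(4,28)  cross = 10·28 − 4·36.5 = 134.0000; (r_i+r_j)·cross = 14·134.0000 = 1876.0000
Σcross = 506.5000 → A = |Σcross|/2 = 253.2500 mm²
Σ(r_i+r_j)·cross = 19132.3750 → first moment M = |Σ|/6 = 3188.7292
R_c = M/A = 3188.7292/253.2500 = 12.5912 mm
θ = 321° = 5.602507 rad
V = θ·R_c·A = 5.602507·12.5912·253.2500 = 17864.877 mm³

Volume = 17864.877 mm³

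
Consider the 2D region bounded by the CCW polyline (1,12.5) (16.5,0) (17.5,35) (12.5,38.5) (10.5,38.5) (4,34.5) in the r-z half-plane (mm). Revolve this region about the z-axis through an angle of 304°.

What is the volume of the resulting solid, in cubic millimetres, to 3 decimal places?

Profile (r,z), 6 vertices: (1,12.5) (16.5,0) (17.5,35) (12.5,38.5) (10.5,38.5) (4,34.5)
edge 0: (1,12.5)→(16.5,0)  cross = 1·0 − 16.5·12.5 = -206.2500; (r_i+r_j)·cross = 17.5·-206.2500 = -3609.3750
edge 1: (16.5,0)→(17.5,35)  cross = 16.5·35 − 17.5·0 = 577.5000; (r_i+r_j)·cross = 34·577.5000 = 19635.0000
edge 2: (17.5,35)→(12.5,38.5)  cross = 17.5·38.5 − 12.5·35 = 236.2500; (r_i+r_j)·cross = 30·236.2500 = 7087.5000
edge 3: (12.5,38.5)→(10.5,38.5)  cross = 12.5·38.5 − 10.5·38.5 = 77.0000; (r_i+r_j)·cross = 23·77.0000 = 1771.0000
edge 4: (10.5,38.5)→(4,34.5)  cross = 10.5·34.5 − 4·38.5 = 208.2500; (r_i+r_j)·cross = 14.5·208.2500 = 3019.6250
edge 5: (4,34.5)→(1,12.5)  cross = 4·12.5 − 1·34.5 = 15.5000; (r_i+r_j)·cross = 5·15.5000 = 77.5000
Σcross = 908.2500 → A = |Σcross|/2 = 454.1250 mm²
Σ(r_i+r_j)·cross = 27981.2500 → first moment M = |Σ|/6 = 4663.5417
R_c = M/A = 4663.5417/454.1250 = 10.2693 mm
θ = 304° = 5.305801 rad
V = θ·R_c·A = 5.305801·10.2693·454.1250 = 24743.824 mm³

Volume = 24743.824 mm³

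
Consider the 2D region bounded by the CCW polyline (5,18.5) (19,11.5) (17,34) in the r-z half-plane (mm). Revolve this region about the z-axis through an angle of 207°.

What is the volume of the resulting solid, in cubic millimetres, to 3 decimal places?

Volume = 7430.992 mm³

Profile (r,z), 3 vertices: (5,18.5) (19,11.5) (17,34)
edge 0: (5,18.5)→(19,11.5)  cross = 5·11.5 − 19·18.5 = -294.0000; (r_i+r_j)·cross = 24·-294.0000 = -7056.0000
edge 1: (19,11.5)→(17,34)  cross = 19·34 − 17·11.5 = 450.5000; (r_i+r_j)·cross = 36·450.5000 = 16218.0000
edge 2: (17,34)→(5,18.5)  cross = 17·18.5 − 5·34 = 144.5000; (r_i+r_j)·cross = 22·144.5000 = 3179.0000
Σcross = 301.0000 → A = |Σcross|/2 = 150.5000 mm²
Σ(r_i+r_j)·cross = 12341.0000 → first moment M = |Σ|/6 = 2056.8333
R_c = M/A = 2056.8333/150.5000 = 13.6667 mm
θ = 207° = 3.612832 rad
V = θ·R_c·A = 3.612832·13.6667·150.5000 = 7430.992 mm³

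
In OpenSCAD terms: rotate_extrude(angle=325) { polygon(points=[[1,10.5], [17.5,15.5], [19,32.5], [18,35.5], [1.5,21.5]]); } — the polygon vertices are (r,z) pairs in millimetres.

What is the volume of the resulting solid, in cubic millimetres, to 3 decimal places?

Profile (r,z), 5 vertices: (1,10.5) (17.5,15.5) (19,32.5) (18,35.5) (1.5,21.5)
edge 0: (1,10.5)→(17.5,15.5)  cross = 1·15.5 − 17.5·10.5 = -168.2500; (r_i+r_j)·cross = 18.5·-168.2500 = -3112.6250
edge 1: (17.5,15.5)→(19,32.5)  cross = 17.5·32.5 − 19·15.5 = 274.2500; (r_i+r_j)·cross = 36.5·274.2500 = 10010.1250
edge 2: (19,32.5)→(18,35.5)  cross = 19·35.5 − 18·32.5 = 89.5000; (r_i+r_j)·cross = 37·89.5000 = 3311.5000
edge 3: (18,35.5)→(1.5,21.5)  cross = 18·21.5 − 1.5·35.5 = 333.7500; (r_i+r_j)·cross = 19.5·333.7500 = 6508.1250
edge 4: (1.5,21.5)→(1,10.5)  cross = 1.5·10.5 − 1·21.5 = -5.7500; (r_i+r_j)·cross = 2.5·-5.7500 = -14.3750
Σcross = 523.5000 → A = |Σcross|/2 = 261.7500 mm²
Σ(r_i+r_j)·cross = 16702.7500 → first moment M = |Σ|/6 = 2783.7917
R_c = M/A = 2783.7917/261.7500 = 10.6353 mm
θ = 325° = 5.672320 rad
V = θ·R_c·A = 5.672320·10.6353·261.7500 = 15790.557 mm³

Volume = 15790.557 mm³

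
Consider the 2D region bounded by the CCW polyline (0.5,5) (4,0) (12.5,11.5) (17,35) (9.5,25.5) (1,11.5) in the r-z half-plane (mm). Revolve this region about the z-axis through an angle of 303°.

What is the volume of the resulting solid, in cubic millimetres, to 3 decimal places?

Volume = 10015.029 mm³

Profile (r,z), 6 vertices: (0.5,5) (4,0) (12.5,11.5) (17,35) (9.5,25.5) (1,11.5)
edge 0: (0.5,5)→(4,0)  cross = 0.5·0 − 4·5 = -20.0000; (r_i+r_j)·cross = 4.5·-20.0000 = -90.0000
edge 1: (4,0)→(12.5,11.5)  cross = 4·11.5 − 12.5·0 = 46.0000; (r_i+r_j)·cross = 16.5·46.0000 = 759.0000
edge 2: (12.5,11.5)→(17,35)  cross = 12.5·35 − 17·11.5 = 242.0000; (r_i+r_j)·cross = 29.5·242.0000 = 7139.0000
edge 3: (17,35)→(9.5,25.5)  cross = 17·25.5 − 9.5·35 = 101.0000; (r_i+r_j)·cross = 26.5·101.0000 = 2676.5000
edge 4: (9.5,25.5)→(1,11.5)  cross = 9.5·11.5 − 1·25.5 = 83.7500; (r_i+r_j)·cross = 10.5·83.7500 = 879.3750
edge 5: (1,11.5)→(0.5,5)  cross = 1·5 − 0.5·11.5 = -0.7500; (r_i+r_j)·cross = 1.5·-0.7500 = -1.1250
Σcross = 452.0000 → A = |Σcross|/2 = 226.0000 mm²
Σ(r_i+r_j)·cross = 11362.7500 → first moment M = |Σ|/6 = 1893.7917
R_c = M/A = 1893.7917/226.0000 = 8.3796 mm
θ = 303° = 5.288348 rad
V = θ·R_c·A = 5.288348·8.3796·226.0000 = 10015.029 mm³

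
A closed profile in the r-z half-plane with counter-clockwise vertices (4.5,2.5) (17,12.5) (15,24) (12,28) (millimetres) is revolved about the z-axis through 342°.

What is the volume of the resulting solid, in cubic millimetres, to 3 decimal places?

Profile (r,z), 4 vertices: (4.5,2.5) (17,12.5) (15,24) (12,28)
edge 0: (4.5,2.5)→(17,12.5)  cross = 4.5·12.5 − 17·2.5 = 13.7500; (r_i+r_j)·cross = 21.5·13.7500 = 295.6250
edge 1: (17,12.5)→(15,24)  cross = 17·24 − 15·12.5 = 220.5000; (r_i+r_j)·cross = 32·220.5000 = 7056.0000
edge 2: (15,24)→(12,28)  cross = 15·28 − 12·24 = 132.0000; (r_i+r_j)·cross = 27·132.0000 = 3564.0000
edge 3: (12,28)→(4.5,2.5)  cross = 12·2.5 − 4.5·28 = -96.0000; (r_i+r_j)·cross = 16.5·-96.0000 = -1584.0000
Σcross = 270.2500 → A = |Σcross|/2 = 135.1250 mm²
Σ(r_i+r_j)·cross = 9331.6250 → first moment M = |Σ|/6 = 1555.2708
R_c = M/A = 1555.2708/135.1250 = 11.5099 mm
θ = 342° = 5.969026 rad
V = θ·R_c·A = 5.969026·11.5099·135.1250 = 9283.452 mm³

Volume = 9283.452 mm³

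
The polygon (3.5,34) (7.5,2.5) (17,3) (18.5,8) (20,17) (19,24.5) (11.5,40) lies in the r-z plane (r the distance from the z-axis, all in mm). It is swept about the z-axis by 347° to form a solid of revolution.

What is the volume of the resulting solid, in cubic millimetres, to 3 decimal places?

Profile (r,z), 7 vertices: (3.5,34) (7.5,2.5) (17,3) (18.5,8) (20,17) (19,24.5) (11.5,40)
edge 0: (3.5,34)→(7.5,2.5)  cross = 3.5·2.5 − 7.5·34 = -246.2500; (r_i+r_j)·cross = 11·-246.2500 = -2708.7500
edge 1: (7.5,2.5)→(17,3)  cross = 7.5·3 − 17·2.5 = -20.0000; (r_i+r_j)·cross = 24.5·-20.0000 = -490.0000
edge 2: (17,3)→(18.5,8)  cross = 17·8 − 18.5·3 = 80.5000; (r_i+r_j)·cross = 35.5·80.5000 = 2857.7500
edge 3: (18.5,8)→(20,17)  cross = 18.5·17 − 20·8 = 154.5000; (r_i+r_j)·cross = 38.5·154.5000 = 5948.2500
edge 4: (20,17)→(19,24.5)  cross = 20·24.5 − 19·17 = 167.0000; (r_i+r_j)·cross = 39·167.0000 = 6513.0000
edge 5: (19,24.5)→(11.5,40)  cross = 19·40 − 11.5·24.5 = 478.2500; (r_i+r_j)·cross = 30.5·478.2500 = 14586.6250
edge 6: (11.5,40)→(3.5,34)  cross = 11.5·34 − 3.5·40 = 251.0000; (r_i+r_j)·cross = 15·251.0000 = 3765.0000
Σcross = 865.0000 → A = |Σcross|/2 = 432.5000 mm²
Σ(r_i+r_j)·cross = 30471.8750 → first moment M = |Σ|/6 = 5078.6458
R_c = M/A = 5078.6458/432.5000 = 11.7425 mm
θ = 347° = 6.056293 rad
V = θ·R_c·A = 6.056293·11.7425·432.5000 = 30757.765 mm³

Volume = 30757.765 mm³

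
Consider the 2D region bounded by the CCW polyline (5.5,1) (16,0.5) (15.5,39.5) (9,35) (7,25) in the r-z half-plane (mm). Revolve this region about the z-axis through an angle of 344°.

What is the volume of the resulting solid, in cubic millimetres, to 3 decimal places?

Profile (r,z), 5 vertices: (5.5,1) (16,0.5) (15.5,39.5) (9,35) (7,25)
edge 0: (5.5,1)→(16,0.5)  cross = 5.5·0.5 − 16·1 = -13.2500; (r_i+r_j)·cross = 21.5·-13.2500 = -284.8750
edge 1: (16,0.5)→(15.5,39.5)  cross = 16·39.5 − 15.5·0.5 = 624.2500; (r_i+r_j)·cross = 31.5·624.2500 = 19663.8750
edge 2: (15.5,39.5)→(9,35)  cross = 15.5·35 − 9·39.5 = 187.0000; (r_i+r_j)·cross = 24.5·187.0000 = 4581.5000
edge 3: (9,35)→(7,25)  cross = 9·25 − 7·35 = -20.0000; (r_i+r_j)·cross = 16·-20.0000 = -320.0000
edge 4: (7,25)→(5.5,1)  cross = 7·1 − 5.5·25 = -130.5000; (r_i+r_j)·cross = 12.5·-130.5000 = -1631.2500
Σcross = 647.5000 → A = |Σcross|/2 = 323.7500 mm²
Σ(r_i+r_j)·cross = 22009.2500 → first moment M = |Σ|/6 = 3668.2083
R_c = M/A = 3668.2083/323.7500 = 11.3304 mm
θ = 344° = 6.003933 rad
V = θ·R_c·A = 6.003933·11.3304·323.7500 = 22023.676 mm³

Volume = 22023.676 mm³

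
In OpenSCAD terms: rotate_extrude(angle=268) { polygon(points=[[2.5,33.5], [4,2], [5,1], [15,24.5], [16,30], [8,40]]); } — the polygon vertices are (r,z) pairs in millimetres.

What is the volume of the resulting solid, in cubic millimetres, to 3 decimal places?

Profile (r,z), 6 vertices: (2.5,33.5) (4,2) (5,1) (15,24.5) (16,30) (8,40)
edge 0: (2.5,33.5)→(4,2)  cross = 2.5·2 − 4·33.5 = -129.0000; (r_i+r_j)·cross = 6.5·-129.0000 = -838.5000
edge 1: (4,2)→(5,1)  cross = 4·1 − 5·2 = -6.0000; (r_i+r_j)·cross = 9·-6.0000 = -54.0000
edge 2: (5,1)→(15,24.5)  cross = 5·24.5 − 15·1 = 107.5000; (r_i+r_j)·cross = 20·107.5000 = 2150.0000
edge 3: (15,24.5)→(16,30)  cross = 15·30 − 16·24.5 = 58.0000; (r_i+r_j)·cross = 31·58.0000 = 1798.0000
edge 4: (16,30)→(8,40)  cross = 16·40 − 8·30 = 400.0000; (r_i+r_j)·cross = 24·400.0000 = 9600.0000
edge 5: (8,40)→(2.5,33.5)  cross = 8·33.5 − 2.5·40 = 168.0000; (r_i+r_j)·cross = 10.5·168.0000 = 1764.0000
Σcross = 598.5000 → A = |Σcross|/2 = 299.2500 mm²
Σ(r_i+r_j)·cross = 14419.5000 → first moment M = |Σ|/6 = 2403.2500
R_c = M/A = 2403.2500/299.2500 = 8.0309 mm
θ = 268° = 4.677482 rad
V = θ·R_c·A = 4.677482·8.0309·299.2500 = 11241.160 mm³

Volume = 11241.160 mm³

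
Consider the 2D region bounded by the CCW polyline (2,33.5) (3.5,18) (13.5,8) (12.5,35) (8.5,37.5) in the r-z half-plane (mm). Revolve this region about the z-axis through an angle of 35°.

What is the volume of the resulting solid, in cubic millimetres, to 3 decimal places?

Volume = 1158.786 mm³

Profile (r,z), 5 vertices: (2,33.5) (3.5,18) (13.5,8) (12.5,35) (8.5,37.5)
edge 0: (2,33.5)→(3.5,18)  cross = 2·18 − 3.5·33.5 = -81.2500; (r_i+r_j)·cross = 5.5·-81.2500 = -446.8750
edge 1: (3.5,18)→(13.5,8)  cross = 3.5·8 − 13.5·18 = -215.0000; (r_i+r_j)·cross = 17·-215.0000 = -3655.0000
edge 2: (13.5,8)→(12.5,35)  cross = 13.5·35 − 12.5·8 = 372.5000; (r_i+r_j)·cross = 26·372.5000 = 9685.0000
edge 3: (12.5,35)→(8.5,37.5)  cross = 12.5·37.5 − 8.5·35 = 171.2500; (r_i+r_j)·cross = 21·171.2500 = 3596.2500
edge 4: (8.5,37.5)→(2,33.5)  cross = 8.5·33.5 − 2·37.5 = 209.7500; (r_i+r_j)·cross = 10.5·209.7500 = 2202.3750
Σcross = 457.2500 → A = |Σcross|/2 = 228.6250 mm²
Σ(r_i+r_j)·cross = 11381.7500 → first moment M = |Σ|/6 = 1896.9583
R_c = M/A = 1896.9583/228.6250 = 8.2972 mm
θ = 35° = 0.610865 rad
V = θ·R_c·A = 0.610865·8.2972·228.6250 = 1158.786 mm³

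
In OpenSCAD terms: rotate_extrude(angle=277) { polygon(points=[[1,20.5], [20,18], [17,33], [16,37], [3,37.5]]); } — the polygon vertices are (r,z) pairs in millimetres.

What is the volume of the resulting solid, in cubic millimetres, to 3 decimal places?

Volume = 14170.101 mm³

Profile (r,z), 5 vertices: (1,20.5) (20,18) (17,33) (16,37) (3,37.5)
edge 0: (1,20.5)→(20,18)  cross = 1·18 − 20·20.5 = -392.0000; (r_i+r_j)·cross = 21·-392.0000 = -8232.0000
edge 1: (20,18)→(17,33)  cross = 20·33 − 17·18 = 354.0000; (r_i+r_j)·cross = 37·354.0000 = 13098.0000
edge 2: (17,33)→(16,37)  cross = 17·37 − 16·33 = 101.0000; (r_i+r_j)·cross = 33·101.0000 = 3333.0000
edge 3: (16,37)→(3,37.5)  cross = 16·37.5 − 3·37 = 489.0000; (r_i+r_j)·cross = 19·489.0000 = 9291.0000
edge 4: (3,37.5)→(1,20.5)  cross = 3·20.5 − 1·37.5 = 24.0000; (r_i+r_j)·cross = 4·24.0000 = 96.0000
Σcross = 576.0000 → A = |Σcross|/2 = 288.0000 mm²
Σ(r_i+r_j)·cross = 17586.0000 → first moment M = |Σ|/6 = 2931.0000
R_c = M/A = 2931.0000/288.0000 = 10.1771 mm
θ = 277° = 4.834562 rad
V = θ·R_c·A = 4.834562·10.1771·288.0000 = 14170.101 mm³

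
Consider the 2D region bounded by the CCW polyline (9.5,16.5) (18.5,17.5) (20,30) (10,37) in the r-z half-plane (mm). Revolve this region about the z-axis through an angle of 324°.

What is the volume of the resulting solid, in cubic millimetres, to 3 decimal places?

Volume = 12783.533 mm³

Profile (r,z), 4 vertices: (9.5,16.5) (18.5,17.5) (20,30) (10,37)
edge 0: (9.5,16.5)→(18.5,17.5)  cross = 9.5·17.5 − 18.5·16.5 = -139.0000; (r_i+r_j)·cross = 28·-139.0000 = -3892.0000
edge 1: (18.5,17.5)→(20,30)  cross = 18.5·30 − 20·17.5 = 205.0000; (r_i+r_j)·cross = 38.5·205.0000 = 7892.5000
edge 2: (20,30)→(10,37)  cross = 20·37 − 10·30 = 440.0000; (r_i+r_j)·cross = 30·440.0000 = 13200.0000
edge 3: (10,37)→(9.5,16.5)  cross = 10·16.5 − 9.5·37 = -186.5000; (r_i+r_j)·cross = 19.5·-186.5000 = -3636.7500
Σcross = 319.5000 → A = |Σcross|/2 = 159.7500 mm²
Σ(r_i+r_j)·cross = 13563.7500 → first moment M = |Σ|/6 = 2260.6250
R_c = M/A = 2260.6250/159.7500 = 14.1510 mm
θ = 324° = 5.654867 rad
V = θ·R_c·A = 5.654867·14.1510·159.7500 = 12783.533 mm³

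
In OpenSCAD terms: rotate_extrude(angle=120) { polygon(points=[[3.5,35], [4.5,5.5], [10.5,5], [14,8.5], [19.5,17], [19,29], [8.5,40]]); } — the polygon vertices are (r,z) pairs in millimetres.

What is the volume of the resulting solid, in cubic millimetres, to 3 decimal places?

Profile (r,z), 7 vertices: (3.5,35) (4.5,5.5) (10.5,5) (14,8.5) (19.5,17) (19,29) (8.5,40)
edge 0: (3.5,35)→(4.5,5.5)  cross = 3.5·5.5 − 4.5·35 = -138.2500; (r_i+r_j)·cross = 8·-138.2500 = -1106.0000
edge 1: (4.5,5.5)→(10.5,5)  cross = 4.5·5 − 10.5·5.5 = -35.2500; (r_i+r_j)·cross = 15·-35.2500 = -528.7500
edge 2: (10.5,5)→(14,8.5)  cross = 10.5·8.5 − 14·5 = 19.2500; (r_i+r_j)·cross = 24.5·19.2500 = 471.6250
edge 3: (14,8.5)→(19.5,17)  cross = 14·17 − 19.5·8.5 = 72.2500; (r_i+r_j)·cross = 33.5·72.2500 = 2420.3750
edge 4: (19.5,17)→(19,29)  cross = 19.5·29 − 19·17 = 242.5000; (r_i+r_j)·cross = 38.5·242.5000 = 9336.2500
edge 5: (19,29)→(8.5,40)  cross = 19·40 − 8.5·29 = 513.5000; (r_i+r_j)·cross = 27.5·513.5000 = 14121.2500
edge 6: (8.5,40)→(3.5,35)  cross = 8.5·35 − 3.5·40 = 157.5000; (r_i+r_j)·cross = 12·157.5000 = 1890.0000
Σcross = 831.5000 → A = |Σcross|/2 = 415.7500 mm²
Σ(r_i+r_j)·cross = 26604.7500 → first moment M = |Σ|/6 = 4434.1250
R_c = M/A = 4434.1250/415.7500 = 10.6654 mm
θ = 120° = 2.094395 rad
V = θ·R_c·A = 2.094395·10.6654·415.7500 = 9286.810 mm³

Volume = 9286.810 mm³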